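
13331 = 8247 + 5084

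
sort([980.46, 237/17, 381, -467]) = [-467, 237/17, 381, 980.46]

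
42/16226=3/1159 ≈ 0.00259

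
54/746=27/373 ≈ 0.0724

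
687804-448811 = 238993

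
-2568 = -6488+3920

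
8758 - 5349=3409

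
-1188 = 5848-7036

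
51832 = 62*836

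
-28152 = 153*(-184)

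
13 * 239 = 3107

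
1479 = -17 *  (-87)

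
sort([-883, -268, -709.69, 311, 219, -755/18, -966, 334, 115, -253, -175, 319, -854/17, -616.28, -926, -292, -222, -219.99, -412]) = [-966, -926, -883, -709.69, -616.28, -412, -292, -268, -253, -222, -219.99, -175, -854/17, -755/18, 115, 219, 311, 319, 334]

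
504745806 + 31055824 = 535801630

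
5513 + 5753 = 11266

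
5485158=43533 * 126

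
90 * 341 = 30690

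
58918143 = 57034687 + 1883456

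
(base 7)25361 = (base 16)1a33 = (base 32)6hj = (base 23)cfe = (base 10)6707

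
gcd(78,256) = 2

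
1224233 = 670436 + 553797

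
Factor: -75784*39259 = -1*2^3*11^1*43^1*83^1*9473^1 = -2975204056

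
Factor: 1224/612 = 2^1 = 2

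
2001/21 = 95 + 2/7 ≈ 95.29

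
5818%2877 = 64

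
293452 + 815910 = 1109362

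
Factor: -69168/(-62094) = 2^3 * 11^1 * 79^(-1) = 88/79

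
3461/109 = 31+82/109 ≈ 31.75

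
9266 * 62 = 574492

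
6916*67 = 463372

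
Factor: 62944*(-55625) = -1*2^5*5^4*7^1*89^1*281^1 = -3501260000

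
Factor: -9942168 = -1 * 2^3 * 3^1 * 19^1 * 21803^1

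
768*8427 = 6471936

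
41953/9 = 4661 + 4/9 ≈ 4661.44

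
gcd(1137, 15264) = 3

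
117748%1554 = 1198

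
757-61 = 696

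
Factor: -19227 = -1*3^1*13^1*17^1*29^1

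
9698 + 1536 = 11234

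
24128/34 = 12064/17 ≈ 709.65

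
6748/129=52 + 40/129 ≈ 52.31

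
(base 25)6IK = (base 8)10174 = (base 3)12210022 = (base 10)4220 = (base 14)1776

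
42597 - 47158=-4561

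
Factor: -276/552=-1*2^(-1)=-1/2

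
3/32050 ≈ 0.0000936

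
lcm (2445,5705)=17115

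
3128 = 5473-2345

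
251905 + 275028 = 526933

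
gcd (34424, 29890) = 2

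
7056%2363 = 2330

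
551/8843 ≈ 0.0623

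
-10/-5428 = 5/2714 ≈ 0.00184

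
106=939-833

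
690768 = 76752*9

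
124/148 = 31/37 ≈ 0.838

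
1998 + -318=1680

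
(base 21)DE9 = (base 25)9GB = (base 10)6036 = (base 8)13624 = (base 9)8246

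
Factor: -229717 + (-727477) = -1 * 2^1 * 7^1 * 68371^1 = -957194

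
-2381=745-3126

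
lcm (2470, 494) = 2470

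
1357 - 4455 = -3098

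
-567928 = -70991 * 8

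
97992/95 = 1031 + 47/95 ≈ 1031.49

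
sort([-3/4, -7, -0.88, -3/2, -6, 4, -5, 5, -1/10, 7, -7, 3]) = [-7, -7, -6, -5, -3/2, -0.88, -3/4, -1/10, 3, 4, 5, 7]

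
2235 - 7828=-5593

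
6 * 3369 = 20214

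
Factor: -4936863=-1*3^1*139^1*11839^1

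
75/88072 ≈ 0.000852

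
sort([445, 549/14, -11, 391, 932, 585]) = [-11, 549/14, 391, 445, 585, 932]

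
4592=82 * 56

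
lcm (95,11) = 1045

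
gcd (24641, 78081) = 1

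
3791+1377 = 5168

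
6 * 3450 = 20700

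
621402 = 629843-8441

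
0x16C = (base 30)C4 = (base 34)AO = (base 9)444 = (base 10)364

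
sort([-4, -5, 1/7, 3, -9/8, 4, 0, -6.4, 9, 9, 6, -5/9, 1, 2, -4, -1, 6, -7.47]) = [-7.47, -6.4, -5, -4, -4, -9/8, -1, -5/9, 0, 1/7, 1, 2, 3, 4, 6, 6, 9, 9]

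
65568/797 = 82 + 214/797 ≈ 82.27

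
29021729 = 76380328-47358599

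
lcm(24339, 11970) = 730170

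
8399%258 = 143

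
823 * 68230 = 56153290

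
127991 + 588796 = 716787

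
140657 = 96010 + 44647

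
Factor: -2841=-1*3^1*947^1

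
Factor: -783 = -1 * 3^3 * 29^1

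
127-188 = -61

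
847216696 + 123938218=971154914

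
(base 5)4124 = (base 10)539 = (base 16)21b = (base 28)j7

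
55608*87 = 4837896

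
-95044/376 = -252-73/94 ≈ -252.78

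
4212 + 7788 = 12000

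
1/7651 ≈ 0.000131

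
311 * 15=4665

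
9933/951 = 10 + 141/317 ≈ 10.44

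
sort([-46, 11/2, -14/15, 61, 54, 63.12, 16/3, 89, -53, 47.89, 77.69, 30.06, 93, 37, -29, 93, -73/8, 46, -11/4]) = [-53, -46, -29, -73/8, -11/4, -14/15, 16/3, 11/2, 30.06, 37, 46, 47.89, 54, 61, 63.12, 77.69, 89, 93, 93]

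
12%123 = 12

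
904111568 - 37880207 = 866231361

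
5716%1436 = 1408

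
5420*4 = 21680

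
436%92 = 68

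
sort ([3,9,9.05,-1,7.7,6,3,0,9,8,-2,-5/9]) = [-2,-1,-5/9,0,3,3,6,7.7,8,9,9,9.05]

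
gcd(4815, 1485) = 45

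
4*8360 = 33440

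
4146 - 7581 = -3435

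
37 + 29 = 66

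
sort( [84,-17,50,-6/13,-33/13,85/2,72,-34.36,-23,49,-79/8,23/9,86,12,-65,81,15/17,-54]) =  [-65,-54,-34.36,-23,-17,-79/8,-33/13,-6/13,15/17,23/9,12,85/2,49,50,72,81,84,86]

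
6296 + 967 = 7263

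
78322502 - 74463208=3859294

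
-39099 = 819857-858956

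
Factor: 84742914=2^1*3^1*14123819^1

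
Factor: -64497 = -1*3^1*21499^1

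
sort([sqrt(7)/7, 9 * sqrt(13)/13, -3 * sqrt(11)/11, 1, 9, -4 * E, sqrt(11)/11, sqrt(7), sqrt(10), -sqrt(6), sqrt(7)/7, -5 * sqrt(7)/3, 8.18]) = [-4 * E, -5 * sqrt(7)/3, -sqrt(6), -3 * sqrt(11)/11, sqrt(11)/11, sqrt(7)/7, sqrt(7)/7, 1, 9 * sqrt(13)/13, sqrt(7), sqrt(10), 8.18, 9]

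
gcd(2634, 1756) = 878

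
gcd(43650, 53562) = 6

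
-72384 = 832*(-87)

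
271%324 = 271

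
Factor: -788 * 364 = -1 * 2^4 * 7^1 * 13^1 * 197^1 = -286832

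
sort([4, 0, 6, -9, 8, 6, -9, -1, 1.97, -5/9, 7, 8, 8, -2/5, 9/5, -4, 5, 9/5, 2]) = [-9, -9, -4, -1, -5/9, -2/5, 0, 9/5, 9/5, 1.97, 2, 4, 5, 6, 6, 7, 8, 8, 8]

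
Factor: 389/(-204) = -1*2^(-2)*3^(-1)*17^(-1)*389^1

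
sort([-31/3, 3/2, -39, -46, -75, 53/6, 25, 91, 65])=[-75, -46, -39, -31/3, 3/2, 53/6, 25, 65, 91]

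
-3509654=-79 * 44426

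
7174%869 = 222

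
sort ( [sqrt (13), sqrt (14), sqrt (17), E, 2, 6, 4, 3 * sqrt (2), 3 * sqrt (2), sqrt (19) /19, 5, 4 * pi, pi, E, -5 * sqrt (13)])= [-5 * sqrt (13), sqrt (19) /19, 2, E, E, pi, sqrt (13), sqrt (14), 4, sqrt (17), 3 * sqrt (2), 3 * sqrt (2), 5, 6, 4 * pi]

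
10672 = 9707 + 965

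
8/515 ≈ 0.0155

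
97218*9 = 874962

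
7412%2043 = 1283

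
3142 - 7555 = -4413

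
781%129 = 7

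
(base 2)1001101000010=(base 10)4930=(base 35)40u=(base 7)20242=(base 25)7m5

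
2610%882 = 846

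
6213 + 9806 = 16019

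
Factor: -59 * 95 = -1 * 5^1 * 19^1 * 59^1 = -5605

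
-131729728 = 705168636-836898364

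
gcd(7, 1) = 1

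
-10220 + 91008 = 80788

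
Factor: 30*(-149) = -1*2^1*3^1*5^1*149^1 = -4470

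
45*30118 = 1355310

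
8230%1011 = 142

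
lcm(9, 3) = 9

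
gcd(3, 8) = 1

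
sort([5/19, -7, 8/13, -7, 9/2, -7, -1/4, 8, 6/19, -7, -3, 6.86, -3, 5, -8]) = [-8, -7, -7, -7, -7, -3, -3, -1/4, 5/19, 6/19, 8/13, 9/2, 5, 6.86, 8]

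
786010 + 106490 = 892500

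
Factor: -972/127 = -1 * 2^2 * 3^5 * 127^(-1)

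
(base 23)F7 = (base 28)CG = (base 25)E2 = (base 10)352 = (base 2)101100000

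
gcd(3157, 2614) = 1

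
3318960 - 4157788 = -838828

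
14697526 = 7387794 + 7309732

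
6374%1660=1394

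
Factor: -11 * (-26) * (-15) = -1 * 2^1 * 3^1 * 5^1 * 11^1 * 13^1 = -4290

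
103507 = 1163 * 89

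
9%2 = 1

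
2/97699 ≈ 0.0000205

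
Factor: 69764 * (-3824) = -1 * 2^6 * 107^1 * 163^1 * 239^1 = -266777536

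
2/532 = 1/266 ≈ 0.00376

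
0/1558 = 0 = 0.00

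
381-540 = -159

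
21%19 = 2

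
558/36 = 31/2 = 15.50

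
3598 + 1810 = 5408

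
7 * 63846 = 446922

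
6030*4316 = 26025480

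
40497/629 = 64 + 241/629 ≈ 64.38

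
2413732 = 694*3478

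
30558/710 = 43 + 14/355 ≈ 43.04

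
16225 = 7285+8940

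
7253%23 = 8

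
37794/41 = 921 + 33/41≈921.80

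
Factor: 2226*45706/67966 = 2^1*3^1*7^1*17^(-1)*53^1*1999^(-1)*22853^1 = 50870778/33983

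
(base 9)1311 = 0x3d6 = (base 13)5a7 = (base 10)982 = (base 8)1726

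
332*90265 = 29967980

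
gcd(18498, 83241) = 9249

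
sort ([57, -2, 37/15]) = [-2, 37/15, 57]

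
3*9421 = 28263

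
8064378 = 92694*87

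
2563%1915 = 648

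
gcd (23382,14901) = 3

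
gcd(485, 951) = 1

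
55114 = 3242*17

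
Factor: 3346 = 2^1*7^1*239^1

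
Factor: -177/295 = -1*3^1*5^(-1) = -3/5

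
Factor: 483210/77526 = 5^1*7^1*13^1*73^ (-1) = 455/73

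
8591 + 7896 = 16487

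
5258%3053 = 2205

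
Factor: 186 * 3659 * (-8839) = -1 * 2^1 * 3^1 * 31^1 * 3659^1 * 8839^1 = -6015593586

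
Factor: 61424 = 2^4 * 11^1 * 349^1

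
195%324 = 195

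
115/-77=-1 - 38/77≈-1.49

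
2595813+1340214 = 3936027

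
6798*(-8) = -54384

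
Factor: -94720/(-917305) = 2^9*37^1*183461^(-1) = 18944/183461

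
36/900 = 1/25 = 0.04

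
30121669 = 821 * 36689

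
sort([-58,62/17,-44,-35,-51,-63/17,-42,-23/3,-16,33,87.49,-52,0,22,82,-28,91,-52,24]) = [-58,-52,-52,-51,-44,-42,-35,-28,-16,-23/3,-63/17,0,62/17,22,24,33,82,87.49,91]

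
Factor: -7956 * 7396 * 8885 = -1 * 2^4 * 3^2 * 5^1 * 13^1 * 17^1 * 43^2 * 1777^1 = -522816287760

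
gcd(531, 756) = 9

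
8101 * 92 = 745292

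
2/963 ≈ 0.00208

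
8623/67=128 + 47/67 ≈ 128.70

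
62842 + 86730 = 149572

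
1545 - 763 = 782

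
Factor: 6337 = 6337^1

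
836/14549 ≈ 0.0575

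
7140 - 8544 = -1404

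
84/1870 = 42/935 ≈ 0.0449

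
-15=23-38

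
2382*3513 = 8367966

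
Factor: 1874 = 2^1 * 937^1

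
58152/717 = 81+25/239 ≈ 81.10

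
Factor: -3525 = -1*3^1*5^2*47^1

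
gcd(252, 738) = 18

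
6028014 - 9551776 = -3523762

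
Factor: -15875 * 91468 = -1 * 2^2 * 5^3 * 13^1 * 127^1 * 1759^1 = -1452054500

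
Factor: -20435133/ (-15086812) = 2^ (-2) * 3^1 * 13^ (-1) * 47^ (-1) * 761^1 * 6173^ (-1) * 8951^1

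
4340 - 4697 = -357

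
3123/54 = 347/6 ≈ 57.83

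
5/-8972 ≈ -0.000557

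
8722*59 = 514598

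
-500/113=-4-48/113 ≈ -4.42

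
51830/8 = 25915/4 = 6478.75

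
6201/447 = 13+130/149 ≈ 13.87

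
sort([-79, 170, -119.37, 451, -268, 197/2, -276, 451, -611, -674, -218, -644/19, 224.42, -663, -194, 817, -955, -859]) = [-955, -859, -674, -663, -611, -276, -268, -218, -194, -119.37, -79, -644/19, 197/2, 170, 224.42, 451, 451, 817]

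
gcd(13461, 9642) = 3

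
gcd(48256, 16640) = 1664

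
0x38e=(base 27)16j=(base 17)329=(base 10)910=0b1110001110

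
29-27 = 2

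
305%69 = 29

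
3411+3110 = 6521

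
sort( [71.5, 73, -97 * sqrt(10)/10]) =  [-97 * sqrt(10)/10, 71.5, 73]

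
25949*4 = 103796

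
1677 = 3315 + -1638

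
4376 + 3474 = 7850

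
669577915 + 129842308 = 799420223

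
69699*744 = 51856056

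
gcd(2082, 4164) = 2082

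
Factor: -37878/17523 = -1 * 2^1 * 3^(-2) * 11^(-1) * 107^1 = -214/99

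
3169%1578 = 13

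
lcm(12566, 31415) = 62830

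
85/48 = 1 + 37/48 ≈ 1.77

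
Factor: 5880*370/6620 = 2^2*3^1*5^1*7^2*37^1*331^(-1) = 108780/331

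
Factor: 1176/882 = 2^2*3^(-1) = 4/3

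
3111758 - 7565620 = -4453862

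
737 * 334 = 246158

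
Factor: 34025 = 5^2*1361^1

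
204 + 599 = 803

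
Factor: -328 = -1*2^3*41^1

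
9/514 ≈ 0.0175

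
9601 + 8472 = 18073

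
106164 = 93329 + 12835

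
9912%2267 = 844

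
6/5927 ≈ 0.00101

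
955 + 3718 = 4673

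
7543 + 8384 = 15927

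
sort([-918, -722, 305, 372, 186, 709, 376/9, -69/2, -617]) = [-918, -722, -617, -69/2, 376/9, 186, 305, 372, 709]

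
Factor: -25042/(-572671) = 2^1*11^(-1)*19^1*79^(-1) = 38/869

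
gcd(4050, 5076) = 54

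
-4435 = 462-4897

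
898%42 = 16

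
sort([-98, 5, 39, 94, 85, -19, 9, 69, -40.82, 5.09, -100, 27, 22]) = [-100, -98, -40.82, -19, 5, 5.09, 9, 22, 27, 39, 69, 85, 94]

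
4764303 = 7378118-2613815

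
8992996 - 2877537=6115459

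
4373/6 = 728 + 5/6 ≈ 728.83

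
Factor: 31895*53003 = 5^1*6379^1*53003^1 = 1690530685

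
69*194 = 13386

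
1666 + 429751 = 431417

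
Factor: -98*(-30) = 2^2*3^1*5^1*7^2 = 2940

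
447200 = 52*8600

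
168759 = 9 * 18751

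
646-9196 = -8550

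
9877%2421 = 193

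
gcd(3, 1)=1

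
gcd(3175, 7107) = 1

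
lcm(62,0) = 0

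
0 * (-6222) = 0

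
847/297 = 77/27 ≈ 2.85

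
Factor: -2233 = -1*7^1*11^1*29^1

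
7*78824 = 551768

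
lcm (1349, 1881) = 133551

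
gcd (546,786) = 6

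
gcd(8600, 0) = 8600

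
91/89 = 1 + 2/89 ≈ 1.02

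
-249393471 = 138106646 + -387500117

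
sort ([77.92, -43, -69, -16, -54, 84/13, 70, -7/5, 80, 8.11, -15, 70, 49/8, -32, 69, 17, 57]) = [-69, -54, -43, -32, -16, -15, -7/5, 49/8, 84/13, 8.11, 17, 57, 69, 70, 70, 77.92, 80]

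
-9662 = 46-9708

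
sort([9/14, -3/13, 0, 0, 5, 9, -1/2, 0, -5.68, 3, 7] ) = [-5.68, -1/2, -3/13, 0, 0, 0, 9/14, 3, 5, 7, 9] 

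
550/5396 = 275/2698≈0.102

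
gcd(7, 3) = 1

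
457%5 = 2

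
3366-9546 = -6180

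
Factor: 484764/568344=2^(-1) * 17^(-1) * 29^1=29/34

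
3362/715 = 4+502/715 ≈ 4.70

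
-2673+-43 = -2716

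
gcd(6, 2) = 2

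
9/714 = 3/238 ≈ 0.0126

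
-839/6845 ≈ -0.123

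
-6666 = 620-7286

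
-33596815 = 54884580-88481395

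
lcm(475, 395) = 37525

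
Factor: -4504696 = -1*2^3*7^1*257^1*313^1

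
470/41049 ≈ 0.0114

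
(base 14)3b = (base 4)311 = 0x35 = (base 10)53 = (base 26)21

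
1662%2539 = 1662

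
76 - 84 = -8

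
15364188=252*60969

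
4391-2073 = 2318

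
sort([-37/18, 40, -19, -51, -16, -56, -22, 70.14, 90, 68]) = [-56, -51, -22, -19, -16, -37/18, 40, 68, 70.14, 90]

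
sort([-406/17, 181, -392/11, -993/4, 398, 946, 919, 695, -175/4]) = [-993/4, -175/4, -392/11, -406/17, 181, 398, 695, 919, 946]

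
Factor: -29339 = -1*29339^1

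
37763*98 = 3700774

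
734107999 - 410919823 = 323188176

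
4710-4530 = 180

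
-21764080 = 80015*(-272)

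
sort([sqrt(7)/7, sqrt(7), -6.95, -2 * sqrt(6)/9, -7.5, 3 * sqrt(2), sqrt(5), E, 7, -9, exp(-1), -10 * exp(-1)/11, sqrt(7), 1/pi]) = [-9, -7.5, -6.95, -2 * sqrt(6)/9, -10 * exp(-1)/11, 1/pi, exp(-1), sqrt(7)/7, sqrt(5), sqrt(7), sqrt(7), E, 3 * sqrt(2), 7]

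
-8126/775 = -10 - 376/775≈-10.49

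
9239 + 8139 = 17378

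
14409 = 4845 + 9564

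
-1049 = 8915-9964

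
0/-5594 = 0 = 0.00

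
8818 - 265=8553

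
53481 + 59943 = 113424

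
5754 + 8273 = 14027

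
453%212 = 29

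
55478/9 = 6164+2/9 ≈ 6164.22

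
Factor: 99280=2^4*5^1*17^1*73^1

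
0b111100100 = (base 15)224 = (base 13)2b3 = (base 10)484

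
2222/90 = 24+31/45 ≈ 24.69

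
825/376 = 2 + 73/376 ≈ 2.19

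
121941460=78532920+43408540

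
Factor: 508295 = 5^1*277^1*367^1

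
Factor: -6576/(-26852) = 2^2 * 3^1 * 7^(-2) = 12/49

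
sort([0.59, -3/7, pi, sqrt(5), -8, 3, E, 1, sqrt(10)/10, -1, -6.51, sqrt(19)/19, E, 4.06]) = [-8, -6.51, -1, -3/7, sqrt(19)/19, sqrt(10)/10, 0.59, 1, sqrt(5), E, E, 3, pi, 4.06]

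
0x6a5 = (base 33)1ii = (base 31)1nr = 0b11010100101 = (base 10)1701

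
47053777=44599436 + 2454341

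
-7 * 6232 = -43624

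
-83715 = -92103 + 8388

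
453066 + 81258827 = 81711893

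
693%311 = 71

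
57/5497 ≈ 0.0104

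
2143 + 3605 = 5748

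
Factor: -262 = -1*2^1*131^1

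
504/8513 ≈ 0.0592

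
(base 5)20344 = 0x545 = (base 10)1349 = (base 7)3635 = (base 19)3e0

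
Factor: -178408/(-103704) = 3^(-1) * 149^(-1) * 769^1 = 769/447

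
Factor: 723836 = 2^2*180959^1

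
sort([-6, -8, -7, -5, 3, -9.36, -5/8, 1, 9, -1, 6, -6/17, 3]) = [-9.36, -8, -7, -6, -5, -1, -5/8, -6/17, 1, 3, 3, 6, 9]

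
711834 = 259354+452480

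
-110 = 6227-6337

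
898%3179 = 898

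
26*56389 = 1466114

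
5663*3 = 16989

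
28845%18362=10483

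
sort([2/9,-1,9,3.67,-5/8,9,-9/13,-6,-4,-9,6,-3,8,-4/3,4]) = [-9,-6,-4,-3,-4/3,-1,-9/13,-5/8,2/9,3.67,4,6,8,9,9]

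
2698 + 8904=11602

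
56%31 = 25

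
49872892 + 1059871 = 50932763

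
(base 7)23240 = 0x1745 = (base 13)2933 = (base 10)5957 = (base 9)8148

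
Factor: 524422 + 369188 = 2^1*3^2*5^1*9929^1 = 893610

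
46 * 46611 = 2144106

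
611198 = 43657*14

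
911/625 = 1 + 286/625 ≈ 1.46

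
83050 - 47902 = 35148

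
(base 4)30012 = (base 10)774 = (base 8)1406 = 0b1100000110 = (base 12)546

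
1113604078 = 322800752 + 790803326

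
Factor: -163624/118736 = -1*2^(-1)*41^(-1)*113^1 = -113/82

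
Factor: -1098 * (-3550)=2^2 * 3^2 * 5^2 * 61^1 * 71^1=3897900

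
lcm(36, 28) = 252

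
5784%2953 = 2831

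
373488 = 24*15562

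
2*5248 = 10496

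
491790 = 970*507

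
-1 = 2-3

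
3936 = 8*492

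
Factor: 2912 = 2^5 * 7^1 * 13^1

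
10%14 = 10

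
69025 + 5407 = 74432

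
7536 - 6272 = 1264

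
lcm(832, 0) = 0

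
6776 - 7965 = -1189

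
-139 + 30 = -109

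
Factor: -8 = -1 * 2^3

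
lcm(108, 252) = 756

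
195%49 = 48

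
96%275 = 96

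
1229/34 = 36 + 5/34 ≈ 36.15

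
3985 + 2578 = 6563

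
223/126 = 1 + 97/126 ≈ 1.77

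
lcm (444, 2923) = 35076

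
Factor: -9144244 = -1*2^2*19^1*120319^1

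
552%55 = 2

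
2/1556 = 1/778≈0.00129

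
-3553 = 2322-5875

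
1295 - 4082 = -2787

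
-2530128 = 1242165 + -3772293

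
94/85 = 1+9/85≈1.11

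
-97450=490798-588248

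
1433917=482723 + 951194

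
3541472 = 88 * 40244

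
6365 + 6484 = 12849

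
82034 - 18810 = 63224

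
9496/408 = 1187/51 ≈ 23.27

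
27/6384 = 9/2128 ≈ 0.00423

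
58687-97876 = -39189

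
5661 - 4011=1650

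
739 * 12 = 8868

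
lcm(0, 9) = 0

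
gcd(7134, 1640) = 82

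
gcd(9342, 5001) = 3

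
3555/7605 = 79/169≈0.467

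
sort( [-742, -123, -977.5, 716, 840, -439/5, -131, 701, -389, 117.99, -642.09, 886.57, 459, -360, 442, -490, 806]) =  [-977.5, -742, -642.09, -490, -389, -360, -131, -123, -439/5, 117.99, 442, 459, 701, 716, 806, 840, 886.57]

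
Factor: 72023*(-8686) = -1*2^1*7^1*43^1*101^1*10289^1 = -625591778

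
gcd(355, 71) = 71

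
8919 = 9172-253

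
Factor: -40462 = -1 * 2^1 * 20231^1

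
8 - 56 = -48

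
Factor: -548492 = -1 * 2^2 * 7^1 * 19^1 * 1031^1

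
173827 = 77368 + 96459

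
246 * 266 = 65436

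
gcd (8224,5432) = 8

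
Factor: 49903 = 7^1*7129^1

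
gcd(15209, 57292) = 1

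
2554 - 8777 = -6223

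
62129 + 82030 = 144159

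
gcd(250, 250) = 250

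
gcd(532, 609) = 7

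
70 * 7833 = 548310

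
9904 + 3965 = 13869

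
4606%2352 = 2254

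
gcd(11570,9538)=2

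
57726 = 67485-9759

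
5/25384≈0.000197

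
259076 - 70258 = 188818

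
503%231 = 41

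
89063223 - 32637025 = 56426198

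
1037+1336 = 2373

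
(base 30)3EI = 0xC42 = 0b110001000010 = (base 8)6102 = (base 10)3138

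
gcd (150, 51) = 3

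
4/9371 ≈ 0.000427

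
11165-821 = 10344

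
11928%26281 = 11928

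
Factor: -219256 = -1*2^3*27407^1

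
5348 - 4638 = 710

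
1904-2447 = -543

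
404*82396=33287984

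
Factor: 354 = 2^1 * 3^1 * 59^1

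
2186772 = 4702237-2515465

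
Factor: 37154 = 2^1*13^1*1429^1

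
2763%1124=515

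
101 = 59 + 42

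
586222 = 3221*182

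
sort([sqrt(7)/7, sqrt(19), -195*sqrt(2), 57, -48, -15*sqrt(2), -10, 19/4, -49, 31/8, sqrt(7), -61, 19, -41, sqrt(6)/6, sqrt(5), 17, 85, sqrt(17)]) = [-195*sqrt(2), -61, -49, -48, -41, -15*sqrt(2), -10, sqrt(7)/7, sqrt(6)/6, sqrt(5), sqrt(7), 31/8, sqrt(17), sqrt(19), 19/4, 17, 19, 57, 85]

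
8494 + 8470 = 16964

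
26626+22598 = 49224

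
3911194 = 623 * 6278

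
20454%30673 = 20454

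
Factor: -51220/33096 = -1*2^(-1)*3^(-1)*5^1*7^(-1)*13^1 = -65/42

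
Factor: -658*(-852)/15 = 2^3*5^ (-1)*7^1*47^1*71^1 = 186872/5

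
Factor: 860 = 2^2 * 5^1 * 43^1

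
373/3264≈0.114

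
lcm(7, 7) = 7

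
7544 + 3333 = 10877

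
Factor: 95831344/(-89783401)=-1*2^4*7^1*97^1*1753^(-1)*8821^1*51217^(-1)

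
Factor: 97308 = 2^2*3^3*17^1*53^1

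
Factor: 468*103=2^2*3^2*13^1*103^1=48204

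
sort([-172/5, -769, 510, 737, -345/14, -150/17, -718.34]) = [-769, -718.34, -172/5, -345/14, -150/17, 510, 737]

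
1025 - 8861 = -7836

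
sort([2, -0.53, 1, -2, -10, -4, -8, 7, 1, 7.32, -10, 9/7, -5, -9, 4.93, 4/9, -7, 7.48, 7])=[-10, -10, -9, -8, -7, -5, -4, -2, -0.53, 4/9, 1, 1, 9/7, 2, 4.93, 7, 7, 7.32, 7.48]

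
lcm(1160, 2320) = 2320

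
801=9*89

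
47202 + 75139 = 122341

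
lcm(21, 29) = 609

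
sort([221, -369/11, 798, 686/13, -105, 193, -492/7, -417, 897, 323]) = [-417, -105, -492/7, -369/11, 686/13, 193, 221, 323, 798, 897]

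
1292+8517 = 9809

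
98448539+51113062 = 149561601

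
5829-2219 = 3610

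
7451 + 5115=12566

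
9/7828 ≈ 0.00115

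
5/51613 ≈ 0.0000969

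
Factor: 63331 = 63331^1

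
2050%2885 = 2050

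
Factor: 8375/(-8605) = -1 * 5^2 * 67^1 * 1721^(-1) = -1675/1721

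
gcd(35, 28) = 7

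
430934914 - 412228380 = 18706534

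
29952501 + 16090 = 29968591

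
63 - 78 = -15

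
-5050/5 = -1010 = -1010.00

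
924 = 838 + 86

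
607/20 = 30 + 7/20 = 30.35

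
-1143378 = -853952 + -289426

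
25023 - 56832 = -31809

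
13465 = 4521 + 8944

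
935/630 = 1 + 61/126≈1.48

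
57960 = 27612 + 30348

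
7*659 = 4613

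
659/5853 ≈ 0.113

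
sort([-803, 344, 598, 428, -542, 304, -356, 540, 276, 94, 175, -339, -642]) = [-803, -642, -542, -356, -339, 94, 175, 276, 304, 344, 428, 540, 598]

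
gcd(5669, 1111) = 1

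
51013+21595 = 72608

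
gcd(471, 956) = 1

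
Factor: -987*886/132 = -1*2^(-1)*7^1*11^(-1)*47^1*443^1 = -145747/22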